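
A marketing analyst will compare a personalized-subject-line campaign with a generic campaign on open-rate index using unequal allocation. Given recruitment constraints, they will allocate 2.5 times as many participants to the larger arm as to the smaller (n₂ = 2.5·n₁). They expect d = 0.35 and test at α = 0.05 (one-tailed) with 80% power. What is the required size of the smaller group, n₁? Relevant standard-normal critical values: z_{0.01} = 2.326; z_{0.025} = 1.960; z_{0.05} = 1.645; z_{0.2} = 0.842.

With allocation ratio k = n₂/n₁ = 2.5, Var(x̄₁−x̄₂) = σ²(1/n₁ + 1/(k·n₁)) = σ²·(k+1)/(k·n₁).
So n₁ = (1 + 1/k)·((z_{α} + z_β)/d)² = 1.400 × (2.487/0.35)².
n₁ = 1.400 × 50.49 = 70.7.
Round up: n₁ = 71, giving n₂ = ⌈2.5 × 71⌉ = ⌈177.5⌉ = 178.

n₁ = 71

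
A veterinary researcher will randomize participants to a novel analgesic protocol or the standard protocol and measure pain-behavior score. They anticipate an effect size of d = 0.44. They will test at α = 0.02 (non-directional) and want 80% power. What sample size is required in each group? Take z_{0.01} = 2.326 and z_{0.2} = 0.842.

For two independent groups with equal n: n = 2·((z_{α/2} + z_β) / d)².
z_{α/2} + z_β = 2.326 + 0.842 = 3.168.
n = 2 × (3.168 / 0.44)² = 2 × 7.200² = 2 × 51.84 = 103.7.
Round up to the next whole participant.

n = 104 per group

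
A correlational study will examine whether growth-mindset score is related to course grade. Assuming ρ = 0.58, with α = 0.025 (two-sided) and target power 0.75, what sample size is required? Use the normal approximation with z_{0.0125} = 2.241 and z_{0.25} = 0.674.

Fisher's z: C = ½·ln((1+r)/(1−r)) = ½·ln(3.7619) = 0.6625.
n = ((z_{α/2} + z_β)/C)² + 3.
(2.241 + 0.674) / 0.6625 = 2.915 / 0.6625 = 4.400.
n = 4.400² + 3 = 19.36 + 3 = 22.4.
Round up.

n = 23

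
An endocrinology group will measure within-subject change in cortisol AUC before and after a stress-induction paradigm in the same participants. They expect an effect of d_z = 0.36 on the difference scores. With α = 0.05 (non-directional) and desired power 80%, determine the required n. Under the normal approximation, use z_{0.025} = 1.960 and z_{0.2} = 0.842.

For a paired (one-sample on differences) test: n = ((z_{α/2} + z_β) / d)².
z_{α/2} + z_β = 1.960 + 0.842 = 2.802.
n = (2.802 / 0.36)² = 7.783² = 60.58.
Round up.

n = 61 pairs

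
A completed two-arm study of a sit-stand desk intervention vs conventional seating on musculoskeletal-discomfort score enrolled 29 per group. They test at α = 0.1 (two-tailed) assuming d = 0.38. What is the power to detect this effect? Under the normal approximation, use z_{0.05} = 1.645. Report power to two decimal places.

For two equal groups, power = Φ(d·√(n/2) − z_{α/2}).
d·√(n/2) = 0.38 × √(29/2) = 0.38 × 3.808 = 1.447.
z_β = 1.447 − 1.645 = -0.198.
Power = Φ(-0.198) = 0.422.

power ≈ 0.42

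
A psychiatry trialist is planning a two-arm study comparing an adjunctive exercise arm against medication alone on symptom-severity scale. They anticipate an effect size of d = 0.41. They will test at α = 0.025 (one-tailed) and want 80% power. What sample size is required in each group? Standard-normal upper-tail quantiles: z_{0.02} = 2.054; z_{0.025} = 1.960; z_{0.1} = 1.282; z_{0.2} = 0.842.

For two independent groups with equal n: n = 2·((z_{α} + z_β) / d)².
z_{α} + z_β = 1.960 + 0.842 = 2.802.
n = 2 × (2.802 / 0.41)² = 2 × 6.834² = 2 × 46.71 = 93.4.
Round up to the next whole participant.

n = 94 per group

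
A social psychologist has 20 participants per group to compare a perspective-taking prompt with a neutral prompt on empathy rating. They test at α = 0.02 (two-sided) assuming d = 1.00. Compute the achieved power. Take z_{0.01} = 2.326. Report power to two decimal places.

For two equal groups, power = Φ(d·√(n/2) − z_{α/2}).
d·√(n/2) = 1.00 × √(20/2) = 1.00 × 3.162 = 3.162.
z_β = 3.162 − 2.326 = 0.836.
Power = Φ(0.836) = 0.799.

power ≈ 0.80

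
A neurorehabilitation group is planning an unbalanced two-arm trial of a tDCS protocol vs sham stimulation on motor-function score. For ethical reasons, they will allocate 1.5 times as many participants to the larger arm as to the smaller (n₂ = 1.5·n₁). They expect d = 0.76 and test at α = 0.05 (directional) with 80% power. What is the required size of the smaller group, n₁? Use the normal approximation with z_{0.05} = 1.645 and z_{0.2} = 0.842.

n₁ = 18

With allocation ratio k = n₂/n₁ = 1.5, Var(x̄₁−x̄₂) = σ²(1/n₁ + 1/(k·n₁)) = σ²·(k+1)/(k·n₁).
So n₁ = (1 + 1/k)·((z_{α} + z_β)/d)² = 1.667 × (2.487/0.76)².
n₁ = 1.667 × 10.71 = 17.8.
Round up: n₁ = 18, giving n₂ = 1.5 × 18 = 27.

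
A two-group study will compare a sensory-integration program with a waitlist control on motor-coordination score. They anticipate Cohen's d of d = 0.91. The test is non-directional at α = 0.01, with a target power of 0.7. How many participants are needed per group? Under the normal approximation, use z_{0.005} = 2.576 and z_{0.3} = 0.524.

n = 24 per group

For two independent groups with equal n: n = 2·((z_{α/2} + z_β) / d)².
z_{α/2} + z_β = 2.576 + 0.524 = 3.100.
n = 2 × (3.100 / 0.91)² = 2 × 3.407² = 2 × 11.60 = 23.2.
Round up to the next whole participant.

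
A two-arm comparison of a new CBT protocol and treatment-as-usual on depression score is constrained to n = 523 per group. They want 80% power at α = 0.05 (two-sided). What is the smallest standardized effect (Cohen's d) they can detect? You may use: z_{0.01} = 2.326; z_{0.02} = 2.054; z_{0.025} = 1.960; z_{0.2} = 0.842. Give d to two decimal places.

d_min ≈ 0.17

For two independent groups of n = 523 each: d_min = (z_{α/2} + z_β)·√(2/n).
z-sum = 1.960 + 0.842 = 2.802.
d_min = 2.802 × √(2/523) = 2.802 × 0.0618 = 0.173.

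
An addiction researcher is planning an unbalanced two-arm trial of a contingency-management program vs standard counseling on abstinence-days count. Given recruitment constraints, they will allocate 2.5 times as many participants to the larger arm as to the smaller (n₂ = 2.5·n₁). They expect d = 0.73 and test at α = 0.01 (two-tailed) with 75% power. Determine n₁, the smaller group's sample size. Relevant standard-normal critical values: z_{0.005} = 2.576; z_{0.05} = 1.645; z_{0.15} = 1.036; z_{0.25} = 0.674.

With allocation ratio k = n₂/n₁ = 2.5, Var(x̄₁−x̄₂) = σ²(1/n₁ + 1/(k·n₁)) = σ²·(k+1)/(k·n₁).
So n₁ = (1 + 1/k)·((z_{α/2} + z_β)/d)² = 1.400 × (3.250/0.73)².
n₁ = 1.400 × 19.82 = 27.7.
Round up: n₁ = 28, giving n₂ = 2.5 × 28 = 70.

n₁ = 28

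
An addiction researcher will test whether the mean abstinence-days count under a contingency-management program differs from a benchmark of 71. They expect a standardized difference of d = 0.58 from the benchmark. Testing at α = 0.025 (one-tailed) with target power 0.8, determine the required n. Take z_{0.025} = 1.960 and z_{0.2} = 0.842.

For a one-sample test: n = ((z_{α} + z_β) / d)².
z_{α} + z_β = 1.960 + 0.842 = 2.802.
n = (2.802 / 0.58)² = 4.831² = 23.34.
Round up.

n = 24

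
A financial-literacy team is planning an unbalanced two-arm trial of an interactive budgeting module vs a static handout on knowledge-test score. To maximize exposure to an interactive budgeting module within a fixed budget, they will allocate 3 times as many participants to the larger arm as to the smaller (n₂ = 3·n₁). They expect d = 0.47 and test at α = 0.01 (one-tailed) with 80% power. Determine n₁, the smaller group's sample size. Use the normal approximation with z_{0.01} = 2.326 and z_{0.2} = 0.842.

With allocation ratio k = n₂/n₁ = 3, Var(x̄₁−x̄₂) = σ²(1/n₁ + 1/(k·n₁)) = σ²·(k+1)/(k·n₁).
So n₁ = (1 + 1/k)·((z_{α} + z_β)/d)² = 1.333 × (3.168/0.47)².
n₁ = 1.333 × 45.43 = 60.6.
Round up: n₁ = 61, giving n₂ = 3 × 61 = 183.

n₁ = 61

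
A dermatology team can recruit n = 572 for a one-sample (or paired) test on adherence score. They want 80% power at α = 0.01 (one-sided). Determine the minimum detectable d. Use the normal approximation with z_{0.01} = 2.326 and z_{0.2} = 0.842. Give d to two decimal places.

d_min ≈ 0.13

For a single sample (or paired design) of n = 572: d_min = (z_{α} + z_β)/√n.
z-sum = 2.326 + 0.842 = 3.168.
d_min = 3.168 / √572 = 3.168 / 23.917 = 0.132.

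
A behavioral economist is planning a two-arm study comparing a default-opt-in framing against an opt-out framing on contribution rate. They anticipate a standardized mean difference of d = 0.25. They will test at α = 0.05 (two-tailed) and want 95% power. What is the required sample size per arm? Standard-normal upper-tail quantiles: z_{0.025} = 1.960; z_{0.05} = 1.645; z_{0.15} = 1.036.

n = 416 per group

For two independent groups with equal n: n = 2·((z_{α/2} + z_β) / d)².
z_{α/2} + z_β = 1.960 + 1.645 = 3.605.
n = 2 × (3.605 / 0.25)² = 2 × 14.420² = 2 × 207.94 = 415.9.
Round up to the next whole participant.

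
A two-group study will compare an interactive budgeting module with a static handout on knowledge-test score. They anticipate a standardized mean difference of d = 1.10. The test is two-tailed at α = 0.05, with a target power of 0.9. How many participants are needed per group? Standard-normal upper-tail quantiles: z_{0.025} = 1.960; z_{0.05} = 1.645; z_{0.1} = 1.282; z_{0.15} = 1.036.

For two independent groups with equal n: n = 2·((z_{α/2} + z_β) / d)².
z_{α/2} + z_β = 1.960 + 1.282 = 3.242.
n = 2 × (3.242 / 1.10)² = 2 × 2.947² = 2 × 8.69 = 17.4.
Round up to the next whole participant.

n = 18 per group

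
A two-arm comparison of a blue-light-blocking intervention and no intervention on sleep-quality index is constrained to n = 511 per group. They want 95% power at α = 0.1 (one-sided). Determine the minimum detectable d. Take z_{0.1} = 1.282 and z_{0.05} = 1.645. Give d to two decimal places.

d_min ≈ 0.18

For two independent groups of n = 511 each: d_min = (z_{α} + z_β)·√(2/n).
z-sum = 1.282 + 1.645 = 2.927.
d_min = 2.927 × √(2/511) = 2.927 × 0.0626 = 0.183.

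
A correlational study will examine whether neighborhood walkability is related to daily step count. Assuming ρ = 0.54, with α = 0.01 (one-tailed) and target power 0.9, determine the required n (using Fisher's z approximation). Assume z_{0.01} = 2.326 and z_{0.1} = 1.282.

n = 39

Fisher's z: C = ½·ln((1+r)/(1−r)) = ½·ln(3.3478) = 0.6042.
n = ((z_{α} + z_β)/C)² + 3.
(2.326 + 1.282) / 0.6042 = 3.608 / 0.6042 = 5.972.
n = 5.972² + 3 = 35.66 + 3 = 38.7.
Round up.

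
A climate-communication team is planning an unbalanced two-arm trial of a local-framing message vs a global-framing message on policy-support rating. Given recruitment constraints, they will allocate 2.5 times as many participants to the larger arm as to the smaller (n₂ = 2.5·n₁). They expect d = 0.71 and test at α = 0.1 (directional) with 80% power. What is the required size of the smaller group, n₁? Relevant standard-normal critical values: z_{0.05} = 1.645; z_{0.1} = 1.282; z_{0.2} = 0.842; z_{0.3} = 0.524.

With allocation ratio k = n₂/n₁ = 2.5, Var(x̄₁−x̄₂) = σ²(1/n₁ + 1/(k·n₁)) = σ²·(k+1)/(k·n₁).
So n₁ = (1 + 1/k)·((z_{α} + z_β)/d)² = 1.400 × (2.124/0.71)².
n₁ = 1.400 × 8.95 = 12.5.
Round up: n₁ = 13, giving n₂ = ⌈2.5 × 13⌉ = ⌈32.5⌉ = 33.

n₁ = 13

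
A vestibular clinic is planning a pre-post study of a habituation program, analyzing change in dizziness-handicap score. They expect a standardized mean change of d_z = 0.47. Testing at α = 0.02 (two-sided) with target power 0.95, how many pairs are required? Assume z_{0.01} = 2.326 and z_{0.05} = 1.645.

For a paired (one-sample on differences) test: n = ((z_{α/2} + z_β) / d)².
z_{α/2} + z_β = 2.326 + 1.645 = 3.971.
n = (3.971 / 0.47)² = 8.449² = 71.38.
Round up.

n = 72 pairs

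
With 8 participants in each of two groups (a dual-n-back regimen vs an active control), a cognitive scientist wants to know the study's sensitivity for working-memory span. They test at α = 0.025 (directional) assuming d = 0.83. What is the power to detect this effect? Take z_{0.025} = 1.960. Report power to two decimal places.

For two equal groups, power = Φ(d·√(n/2) − z_{α}).
d·√(n/2) = 0.83 × √(8/2) = 0.83 × 2.000 = 1.660.
z_β = 1.660 − 1.960 = -0.300.
Power = Φ(-0.300) = 0.382.

power ≈ 0.38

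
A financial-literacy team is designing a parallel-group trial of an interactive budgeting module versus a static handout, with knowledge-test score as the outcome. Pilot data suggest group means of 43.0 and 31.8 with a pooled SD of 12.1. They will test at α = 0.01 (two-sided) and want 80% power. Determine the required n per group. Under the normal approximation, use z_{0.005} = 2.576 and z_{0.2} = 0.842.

Cohen's d = |M₁ − M₂| / SD_pooled = |43.0 − 31.8| / 12.1 = 11.2 / 12.1 = 0.926.
For two independent groups with equal n: n = 2·((z_{α/2} + z_β) / d)².
z_{α/2} + z_β = 2.576 + 0.842 = 3.418.
n = 2 × (3.418 / 0.926)² = 2 × 3.691² = 2 × 13.62 = 27.2.
Round up to the next whole participant.

n = 28 per group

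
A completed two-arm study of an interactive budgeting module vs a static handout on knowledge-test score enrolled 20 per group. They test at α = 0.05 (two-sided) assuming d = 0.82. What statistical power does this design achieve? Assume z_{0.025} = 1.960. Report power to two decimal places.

For two equal groups, power = Φ(d·√(n/2) − z_{α/2}).
d·√(n/2) = 0.82 × √(20/2) = 0.82 × 3.162 = 2.593.
z_β = 2.593 − 1.960 = 0.633.
Power = Φ(0.633) = 0.737.

power ≈ 0.74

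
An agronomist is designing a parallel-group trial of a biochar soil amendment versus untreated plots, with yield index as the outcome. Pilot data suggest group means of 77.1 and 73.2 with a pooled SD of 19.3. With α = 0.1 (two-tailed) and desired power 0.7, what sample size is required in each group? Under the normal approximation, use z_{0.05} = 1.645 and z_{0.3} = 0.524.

Cohen's d = |M₁ − M₂| / SD_pooled = |77.1 − 73.2| / 19.3 = 3.9 / 19.3 = 0.202.
For two independent groups with equal n: n = 2·((z_{α/2} + z_β) / d)².
z_{α/2} + z_β = 1.645 + 0.524 = 2.169.
n = 2 × (2.169 / 0.202)² = 2 × 10.738² = 2 × 115.30 = 230.6.
Round up to the next whole participant.

n = 231 per group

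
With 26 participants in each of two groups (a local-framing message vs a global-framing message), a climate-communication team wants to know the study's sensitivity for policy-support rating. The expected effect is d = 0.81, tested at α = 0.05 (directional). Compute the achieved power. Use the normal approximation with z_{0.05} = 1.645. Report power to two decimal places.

For two equal groups, power = Φ(d·√(n/2) − z_{α}).
d·√(n/2) = 0.81 × √(26/2) = 0.81 × 3.606 = 2.920.
z_β = 2.920 − 1.645 = 1.275.
Power = Φ(1.275) = 0.899.

power ≈ 0.90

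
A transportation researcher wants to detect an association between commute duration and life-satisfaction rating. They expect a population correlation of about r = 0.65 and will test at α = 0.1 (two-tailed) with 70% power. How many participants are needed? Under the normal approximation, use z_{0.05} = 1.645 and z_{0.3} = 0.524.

Fisher's z: C = ½·ln((1+r)/(1−r)) = ½·ln(4.7143) = 0.7753.
n = ((z_{α/2} + z_β)/C)² + 3.
(1.645 + 0.524) / 0.7753 = 2.169 / 0.7753 = 2.798.
n = 2.798² + 3 = 7.83 + 3 = 10.8.
Round up.

n = 11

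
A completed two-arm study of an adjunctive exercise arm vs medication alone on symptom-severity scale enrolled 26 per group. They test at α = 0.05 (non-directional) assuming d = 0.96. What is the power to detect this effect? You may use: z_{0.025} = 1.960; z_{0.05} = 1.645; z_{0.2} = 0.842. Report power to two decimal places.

For two equal groups, power = Φ(d·√(n/2) − z_{α/2}).
d·√(n/2) = 0.96 × √(26/2) = 0.96 × 3.606 = 3.461.
z_β = 3.461 − 1.960 = 1.501.
Power = Φ(1.501) = 0.933.

power ≈ 0.93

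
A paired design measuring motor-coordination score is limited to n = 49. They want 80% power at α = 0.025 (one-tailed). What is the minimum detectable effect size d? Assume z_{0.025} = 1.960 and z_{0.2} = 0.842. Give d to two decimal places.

For a single sample (or paired design) of n = 49: d_min = (z_{α} + z_β)/√n.
z-sum = 1.960 + 0.842 = 2.802.
d_min = 2.802 / √49 = 2.802 / 7.000 = 0.400.

d_min ≈ 0.40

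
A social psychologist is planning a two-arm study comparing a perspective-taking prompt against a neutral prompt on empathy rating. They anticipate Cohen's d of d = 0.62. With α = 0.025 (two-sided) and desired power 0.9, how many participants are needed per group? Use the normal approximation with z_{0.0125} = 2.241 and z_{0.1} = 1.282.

n = 65 per group

For two independent groups with equal n: n = 2·((z_{α/2} + z_β) / d)².
z_{α/2} + z_β = 2.241 + 1.282 = 3.523.
n = 2 × (3.523 / 0.62)² = 2 × 5.682² = 2 × 32.29 = 64.6.
Round up to the next whole participant.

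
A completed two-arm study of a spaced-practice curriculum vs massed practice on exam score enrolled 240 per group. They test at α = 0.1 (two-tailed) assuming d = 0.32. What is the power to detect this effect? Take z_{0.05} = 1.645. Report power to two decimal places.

For two equal groups, power = Φ(d·√(n/2) − z_{α/2}).
d·√(n/2) = 0.32 × √(240/2) = 0.32 × 10.954 = 3.505.
z_β = 3.505 − 1.645 = 1.860.
Power = Φ(1.860) = 0.969.

power ≈ 0.97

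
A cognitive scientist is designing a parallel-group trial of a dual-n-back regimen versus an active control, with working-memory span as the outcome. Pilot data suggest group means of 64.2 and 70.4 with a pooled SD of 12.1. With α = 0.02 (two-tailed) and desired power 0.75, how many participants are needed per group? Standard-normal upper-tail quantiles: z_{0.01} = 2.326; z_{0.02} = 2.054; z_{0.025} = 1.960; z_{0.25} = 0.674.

Cohen's d = |M₁ − M₂| / SD_pooled = |64.2 − 70.4| / 12.1 = 6.2 / 12.1 = 0.512.
For two independent groups with equal n: n = 2·((z_{α/2} + z_β) / d)².
z_{α/2} + z_β = 2.326 + 0.674 = 3.000.
n = 2 × (3.000 / 0.512)² = 2 × 5.859² = 2 × 34.33 = 68.7.
Round up to the next whole participant.

n = 69 per group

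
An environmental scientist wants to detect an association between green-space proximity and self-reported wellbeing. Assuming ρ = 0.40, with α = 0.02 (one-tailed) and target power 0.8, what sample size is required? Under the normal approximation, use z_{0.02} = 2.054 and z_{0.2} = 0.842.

Fisher's z: C = ½·ln((1+r)/(1−r)) = ½·ln(2.3333) = 0.4236.
n = ((z_{α} + z_β)/C)² + 3.
(2.054 + 0.842) / 0.4236 = 2.896 / 0.4236 = 6.837.
n = 6.837² + 3 = 46.74 + 3 = 49.7.
Round up.

n = 50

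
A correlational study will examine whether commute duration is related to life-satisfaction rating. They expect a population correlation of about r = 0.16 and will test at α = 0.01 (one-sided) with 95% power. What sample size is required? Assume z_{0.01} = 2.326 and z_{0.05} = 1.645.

Fisher's z: C = ½·ln((1+r)/(1−r)) = ½·ln(1.3810) = 0.1614.
n = ((z_{α} + z_β)/C)² + 3.
(2.326 + 1.645) / 0.1614 = 3.971 / 0.1614 = 24.603.
n = 24.603² + 3 = 605.33 + 3 = 608.3.
Round up.

n = 609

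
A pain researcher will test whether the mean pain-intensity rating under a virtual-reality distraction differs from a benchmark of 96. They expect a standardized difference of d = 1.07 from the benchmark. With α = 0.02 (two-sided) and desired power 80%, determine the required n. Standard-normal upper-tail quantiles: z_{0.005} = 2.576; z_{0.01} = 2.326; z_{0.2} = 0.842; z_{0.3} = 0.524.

For a one-sample test: n = ((z_{α/2} + z_β) / d)².
z_{α/2} + z_β = 2.326 + 0.842 = 3.168.
n = (3.168 / 1.07)² = 2.961² = 8.77.
Round up.

n = 9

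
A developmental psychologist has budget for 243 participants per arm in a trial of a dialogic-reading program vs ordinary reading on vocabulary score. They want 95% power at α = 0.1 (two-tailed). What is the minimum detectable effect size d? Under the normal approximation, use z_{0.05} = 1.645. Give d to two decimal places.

For two independent groups of n = 243 each: d_min = (z_{α/2} + z_β)·√(2/n).
z-sum = 1.645 + 1.645 = 3.290.
d_min = 3.290 × √(2/243) = 3.290 × 0.0907 = 0.298.

d_min ≈ 0.30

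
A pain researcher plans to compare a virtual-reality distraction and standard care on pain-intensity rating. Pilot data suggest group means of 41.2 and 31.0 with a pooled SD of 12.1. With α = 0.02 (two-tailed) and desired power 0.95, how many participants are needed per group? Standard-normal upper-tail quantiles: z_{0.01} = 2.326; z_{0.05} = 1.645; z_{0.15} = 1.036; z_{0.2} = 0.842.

Cohen's d = |M₁ − M₂| / SD_pooled = |41.2 − 31.0| / 12.1 = 10.2 / 12.1 = 0.843.
For two independent groups with equal n: n = 2·((z_{α/2} + z_β) / d)².
z_{α/2} + z_β = 2.326 + 1.645 = 3.971.
n = 2 × (3.971 / 0.843)² = 2 × 4.711² = 2 × 22.19 = 44.4.
Round up to the next whole participant.

n = 45 per group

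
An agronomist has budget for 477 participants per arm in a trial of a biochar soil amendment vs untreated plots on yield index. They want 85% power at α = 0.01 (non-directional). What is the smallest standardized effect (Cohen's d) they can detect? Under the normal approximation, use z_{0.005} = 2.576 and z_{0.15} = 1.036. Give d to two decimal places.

d_min ≈ 0.23

For two independent groups of n = 477 each: d_min = (z_{α/2} + z_β)·√(2/n).
z-sum = 2.576 + 1.036 = 3.612.
d_min = 3.612 × √(2/477) = 3.612 × 0.0648 = 0.234.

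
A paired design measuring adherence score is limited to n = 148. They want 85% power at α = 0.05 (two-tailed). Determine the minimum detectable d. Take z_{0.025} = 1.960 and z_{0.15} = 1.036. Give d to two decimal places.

d_min ≈ 0.25

For a single sample (or paired design) of n = 148: d_min = (z_{α/2} + z_β)/√n.
z-sum = 1.960 + 1.036 = 2.996.
d_min = 2.996 / √148 = 2.996 / 12.166 = 0.246.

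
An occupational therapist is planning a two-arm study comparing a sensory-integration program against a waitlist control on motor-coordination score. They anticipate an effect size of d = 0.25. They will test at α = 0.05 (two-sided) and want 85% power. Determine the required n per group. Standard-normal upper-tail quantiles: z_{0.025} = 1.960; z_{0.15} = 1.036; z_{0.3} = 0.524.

n = 288 per group

For two independent groups with equal n: n = 2·((z_{α/2} + z_β) / d)².
z_{α/2} + z_β = 1.960 + 1.036 = 2.996.
n = 2 × (2.996 / 0.25)² = 2 × 11.984² = 2 × 143.62 = 287.2.
Round up to the next whole participant.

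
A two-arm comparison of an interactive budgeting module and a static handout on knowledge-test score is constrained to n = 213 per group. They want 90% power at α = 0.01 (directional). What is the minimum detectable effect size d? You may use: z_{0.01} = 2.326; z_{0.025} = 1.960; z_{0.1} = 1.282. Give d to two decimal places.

d_min ≈ 0.35

For two independent groups of n = 213 each: d_min = (z_{α} + z_β)·√(2/n).
z-sum = 2.326 + 1.282 = 3.608.
d_min = 3.608 × √(2/213) = 3.608 × 0.0969 = 0.350.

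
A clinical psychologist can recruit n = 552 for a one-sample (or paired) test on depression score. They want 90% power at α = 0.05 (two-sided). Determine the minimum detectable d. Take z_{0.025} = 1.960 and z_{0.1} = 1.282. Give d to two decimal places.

For a single sample (or paired design) of n = 552: d_min = (z_{α/2} + z_β)/√n.
z-sum = 1.960 + 1.282 = 3.242.
d_min = 3.242 / √552 = 3.242 / 23.495 = 0.138.

d_min ≈ 0.14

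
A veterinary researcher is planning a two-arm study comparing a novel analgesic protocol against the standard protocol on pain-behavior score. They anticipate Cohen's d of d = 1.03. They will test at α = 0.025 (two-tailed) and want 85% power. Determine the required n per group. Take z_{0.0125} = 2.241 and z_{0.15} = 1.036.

For two independent groups with equal n: n = 2·((z_{α/2} + z_β) / d)².
z_{α/2} + z_β = 2.241 + 1.036 = 3.277.
n = 2 × (3.277 / 1.03)² = 2 × 3.182² = 2 × 10.12 = 20.2.
Round up to the next whole participant.

n = 21 per group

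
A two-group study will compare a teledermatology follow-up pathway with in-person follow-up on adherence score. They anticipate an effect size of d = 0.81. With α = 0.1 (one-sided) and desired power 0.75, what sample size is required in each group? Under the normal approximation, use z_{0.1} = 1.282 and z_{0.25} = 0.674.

n = 12 per group

For two independent groups with equal n: n = 2·((z_{α} + z_β) / d)².
z_{α} + z_β = 1.282 + 0.674 = 1.956.
n = 2 × (1.956 / 0.81)² = 2 × 2.415² = 2 × 5.83 = 11.7.
Round up to the next whole participant.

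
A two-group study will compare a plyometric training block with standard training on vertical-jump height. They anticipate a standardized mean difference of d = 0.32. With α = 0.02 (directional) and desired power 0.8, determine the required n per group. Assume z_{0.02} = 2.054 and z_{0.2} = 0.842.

n = 164 per group

For two independent groups with equal n: n = 2·((z_{α} + z_β) / d)².
z_{α} + z_β = 2.054 + 0.842 = 2.896.
n = 2 × (2.896 / 0.32)² = 2 × 9.050² = 2 × 81.90 = 163.8.
Round up to the next whole participant.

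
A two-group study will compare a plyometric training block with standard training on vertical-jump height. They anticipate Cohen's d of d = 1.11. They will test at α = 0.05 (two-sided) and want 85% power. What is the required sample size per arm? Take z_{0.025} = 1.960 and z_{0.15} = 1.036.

For two independent groups with equal n: n = 2·((z_{α/2} + z_β) / d)².
z_{α/2} + z_β = 1.960 + 1.036 = 2.996.
n = 2 × (2.996 / 1.11)² = 2 × 2.699² = 2 × 7.29 = 14.6.
Round up to the next whole participant.

n = 15 per group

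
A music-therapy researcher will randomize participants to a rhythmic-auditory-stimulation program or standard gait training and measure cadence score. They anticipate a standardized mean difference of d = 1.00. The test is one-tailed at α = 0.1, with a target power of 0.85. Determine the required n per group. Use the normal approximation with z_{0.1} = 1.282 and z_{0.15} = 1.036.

For two independent groups with equal n: n = 2·((z_{α} + z_β) / d)².
z_{α} + z_β = 1.282 + 1.036 = 2.318.
n = 2 × (2.318 / 1.00)² = 2 × 2.318² = 2 × 5.37 = 10.7.
Round up to the next whole participant.

n = 11 per group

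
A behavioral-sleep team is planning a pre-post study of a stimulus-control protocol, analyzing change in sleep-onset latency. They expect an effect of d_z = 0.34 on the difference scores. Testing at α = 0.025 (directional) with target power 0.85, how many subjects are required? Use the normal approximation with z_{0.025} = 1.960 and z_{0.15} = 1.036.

For a paired (one-sample on differences) test: n = ((z_{α} + z_β) / d)².
z_{α} + z_β = 1.960 + 1.036 = 2.996.
n = (2.996 / 0.34)² = 8.812² = 77.65.
Round up.

n = 78 pairs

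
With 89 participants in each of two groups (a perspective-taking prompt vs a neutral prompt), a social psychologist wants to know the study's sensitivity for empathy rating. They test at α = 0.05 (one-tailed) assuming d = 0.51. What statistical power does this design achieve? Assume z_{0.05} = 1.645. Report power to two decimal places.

power ≈ 0.96

For two equal groups, power = Φ(d·√(n/2) − z_{α}).
d·√(n/2) = 0.51 × √(89/2) = 0.51 × 6.671 = 3.402.
z_β = 3.402 − 1.645 = 1.757.
Power = Φ(1.757) = 0.961.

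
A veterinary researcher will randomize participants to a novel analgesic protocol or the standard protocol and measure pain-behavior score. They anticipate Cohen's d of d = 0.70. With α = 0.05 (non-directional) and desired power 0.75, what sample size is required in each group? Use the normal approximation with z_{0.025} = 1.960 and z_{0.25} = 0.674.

n = 29 per group

For two independent groups with equal n: n = 2·((z_{α/2} + z_β) / d)².
z_{α/2} + z_β = 1.960 + 0.674 = 2.634.
n = 2 × (2.634 / 0.70)² = 2 × 3.763² = 2 × 14.16 = 28.3.
Round up to the next whole participant.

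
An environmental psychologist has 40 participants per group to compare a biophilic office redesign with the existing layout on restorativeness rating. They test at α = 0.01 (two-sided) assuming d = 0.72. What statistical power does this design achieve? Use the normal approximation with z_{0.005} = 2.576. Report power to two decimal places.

power ≈ 0.74

For two equal groups, power = Φ(d·√(n/2) − z_{α/2}).
d·√(n/2) = 0.72 × √(40/2) = 0.72 × 4.472 = 3.220.
z_β = 3.220 − 2.576 = 0.644.
Power = Φ(0.644) = 0.740.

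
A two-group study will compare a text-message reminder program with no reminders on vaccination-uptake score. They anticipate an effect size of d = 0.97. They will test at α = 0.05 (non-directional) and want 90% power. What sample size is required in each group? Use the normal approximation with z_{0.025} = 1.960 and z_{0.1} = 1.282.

For two independent groups with equal n: n = 2·((z_{α/2} + z_β) / d)².
z_{α/2} + z_β = 1.960 + 1.282 = 3.242.
n = 2 × (3.242 / 0.97)² = 2 × 3.342² = 2 × 11.17 = 22.3.
Round up to the next whole participant.

n = 23 per group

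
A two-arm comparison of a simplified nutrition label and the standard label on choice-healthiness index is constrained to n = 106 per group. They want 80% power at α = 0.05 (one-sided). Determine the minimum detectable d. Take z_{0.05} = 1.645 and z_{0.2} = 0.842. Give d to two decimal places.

d_min ≈ 0.34

For two independent groups of n = 106 each: d_min = (z_{α} + z_β)·√(2/n).
z-sum = 1.645 + 0.842 = 2.487.
d_min = 2.487 × √(2/106) = 2.487 × 0.1374 = 0.342.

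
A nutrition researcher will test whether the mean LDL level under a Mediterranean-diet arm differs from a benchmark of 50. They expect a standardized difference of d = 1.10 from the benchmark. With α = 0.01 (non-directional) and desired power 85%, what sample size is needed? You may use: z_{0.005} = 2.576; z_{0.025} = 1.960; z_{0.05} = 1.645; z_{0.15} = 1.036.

For a one-sample test: n = ((z_{α/2} + z_β) / d)².
z_{α/2} + z_β = 2.576 + 1.036 = 3.612.
n = (3.612 / 1.10)² = 3.284² = 10.78.
Round up.

n = 11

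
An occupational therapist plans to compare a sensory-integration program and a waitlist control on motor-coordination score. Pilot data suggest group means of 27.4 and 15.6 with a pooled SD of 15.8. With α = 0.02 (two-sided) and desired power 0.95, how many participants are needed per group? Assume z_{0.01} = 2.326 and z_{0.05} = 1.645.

n = 57 per group

Cohen's d = |M₁ − M₂| / SD_pooled = |27.4 − 15.6| / 15.8 = 11.8 / 15.8 = 0.747.
For two independent groups with equal n: n = 2·((z_{α/2} + z_β) / d)².
z_{α/2} + z_β = 2.326 + 1.645 = 3.971.
n = 2 × (3.971 / 0.747)² = 2 × 5.316² = 2 × 28.26 = 56.5.
Round up to the next whole participant.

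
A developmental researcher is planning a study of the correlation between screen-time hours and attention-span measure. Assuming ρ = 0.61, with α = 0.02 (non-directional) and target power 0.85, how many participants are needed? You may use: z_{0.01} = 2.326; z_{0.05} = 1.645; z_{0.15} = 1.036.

n = 26

Fisher's z: C = ½·ln((1+r)/(1−r)) = ½·ln(4.1282) = 0.7089.
n = ((z_{α/2} + z_β)/C)² + 3.
(2.326 + 1.036) / 0.7089 = 3.362 / 0.7089 = 4.743.
n = 4.743² + 3 = 22.49 + 3 = 25.5.
Round up.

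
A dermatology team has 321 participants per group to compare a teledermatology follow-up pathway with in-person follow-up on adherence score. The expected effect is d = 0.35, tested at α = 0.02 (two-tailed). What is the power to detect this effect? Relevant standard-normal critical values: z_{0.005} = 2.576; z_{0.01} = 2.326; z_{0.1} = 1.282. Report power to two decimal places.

power ≈ 0.98

For two equal groups, power = Φ(d·√(n/2) − z_{α/2}).
d·√(n/2) = 0.35 × √(321/2) = 0.35 × 12.669 = 4.434.
z_β = 4.434 − 2.326 = 2.108.
Power = Φ(2.108) = 0.982.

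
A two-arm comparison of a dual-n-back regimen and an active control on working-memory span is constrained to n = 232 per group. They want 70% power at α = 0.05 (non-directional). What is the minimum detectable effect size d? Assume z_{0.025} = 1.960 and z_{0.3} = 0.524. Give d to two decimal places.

For two independent groups of n = 232 each: d_min = (z_{α/2} + z_β)·√(2/n).
z-sum = 1.960 + 0.524 = 2.484.
d_min = 2.484 × √(2/232) = 2.484 × 0.0928 = 0.231.

d_min ≈ 0.23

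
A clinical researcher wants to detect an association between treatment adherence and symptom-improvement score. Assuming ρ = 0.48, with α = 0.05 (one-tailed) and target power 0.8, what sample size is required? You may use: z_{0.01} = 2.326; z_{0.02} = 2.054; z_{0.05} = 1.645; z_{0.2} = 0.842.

Fisher's z: C = ½·ln((1+r)/(1−r)) = ½·ln(2.8462) = 0.5230.
n = ((z_{α} + z_β)/C)² + 3.
(1.645 + 0.842) / 0.5230 = 2.487 / 0.5230 = 4.755.
n = 4.755² + 3 = 22.61 + 3 = 25.6.
Round up.

n = 26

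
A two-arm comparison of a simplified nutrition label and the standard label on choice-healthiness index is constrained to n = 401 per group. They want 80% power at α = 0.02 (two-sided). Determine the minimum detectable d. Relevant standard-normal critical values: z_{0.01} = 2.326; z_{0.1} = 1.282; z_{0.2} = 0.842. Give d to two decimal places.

d_min ≈ 0.22

For two independent groups of n = 401 each: d_min = (z_{α/2} + z_β)·√(2/n).
z-sum = 2.326 + 0.842 = 3.168.
d_min = 3.168 × √(2/401) = 3.168 × 0.0706 = 0.224.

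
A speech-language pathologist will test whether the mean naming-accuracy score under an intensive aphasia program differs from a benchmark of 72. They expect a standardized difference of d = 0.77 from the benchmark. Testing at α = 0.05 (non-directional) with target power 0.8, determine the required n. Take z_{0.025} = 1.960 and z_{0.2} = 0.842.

n = 14

For a one-sample test: n = ((z_{α/2} + z_β) / d)².
z_{α/2} + z_β = 1.960 + 0.842 = 2.802.
n = (2.802 / 0.77)² = 3.639² = 13.24.
Round up.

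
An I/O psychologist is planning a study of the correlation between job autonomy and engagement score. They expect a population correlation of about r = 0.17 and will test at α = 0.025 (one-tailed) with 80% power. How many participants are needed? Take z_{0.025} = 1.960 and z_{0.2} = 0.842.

n = 270

Fisher's z: C = ½·ln((1+r)/(1−r)) = ½·ln(1.4096) = 0.1717.
n = ((z_{α} + z_β)/C)² + 3.
(1.960 + 0.842) / 0.1717 = 2.802 / 0.1717 = 16.319.
n = 16.319² + 3 = 266.32 + 3 = 269.3.
Round up.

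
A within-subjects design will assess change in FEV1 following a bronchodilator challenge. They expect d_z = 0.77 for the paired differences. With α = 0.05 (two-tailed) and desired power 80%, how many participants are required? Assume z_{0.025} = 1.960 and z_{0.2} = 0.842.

For a paired (one-sample on differences) test: n = ((z_{α/2} + z_β) / d)².
z_{α/2} + z_β = 1.960 + 0.842 = 2.802.
n = (2.802 / 0.77)² = 3.639² = 13.24.
Round up.

n = 14 pairs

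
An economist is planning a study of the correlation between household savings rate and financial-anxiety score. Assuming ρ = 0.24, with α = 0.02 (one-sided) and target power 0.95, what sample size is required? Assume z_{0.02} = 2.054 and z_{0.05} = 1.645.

Fisher's z: C = ½·ln((1+r)/(1−r)) = ½·ln(1.6316) = 0.2448.
n = ((z_{α} + z_β)/C)² + 3.
(2.054 + 1.645) / 0.2448 = 3.699 / 0.2448 = 15.110.
n = 15.110² + 3 = 228.32 + 3 = 231.3.
Round up.

n = 232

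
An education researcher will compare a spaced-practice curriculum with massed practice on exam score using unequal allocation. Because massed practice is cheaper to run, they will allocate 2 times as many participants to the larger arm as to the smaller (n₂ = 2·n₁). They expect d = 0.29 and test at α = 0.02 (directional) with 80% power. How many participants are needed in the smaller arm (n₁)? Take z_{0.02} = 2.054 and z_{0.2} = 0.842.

n₁ = 150

With allocation ratio k = n₂/n₁ = 2, Var(x̄₁−x̄₂) = σ²(1/n₁ + 1/(k·n₁)) = σ²·(k+1)/(k·n₁).
So n₁ = (1 + 1/k)·((z_{α} + z_β)/d)² = 1.500 × (2.896/0.29)².
n₁ = 1.500 × 99.72 = 149.6.
Round up: n₁ = 150, giving n₂ = 2 × 150 = 300.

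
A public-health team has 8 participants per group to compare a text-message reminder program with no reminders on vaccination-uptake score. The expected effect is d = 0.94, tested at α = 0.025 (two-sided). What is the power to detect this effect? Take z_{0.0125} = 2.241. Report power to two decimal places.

power ≈ 0.36

For two equal groups, power = Φ(d·√(n/2) − z_{α/2}).
d·√(n/2) = 0.94 × √(8/2) = 0.94 × 2.000 = 1.880.
z_β = 1.880 − 2.241 = -0.361.
Power = Φ(-0.361) = 0.359.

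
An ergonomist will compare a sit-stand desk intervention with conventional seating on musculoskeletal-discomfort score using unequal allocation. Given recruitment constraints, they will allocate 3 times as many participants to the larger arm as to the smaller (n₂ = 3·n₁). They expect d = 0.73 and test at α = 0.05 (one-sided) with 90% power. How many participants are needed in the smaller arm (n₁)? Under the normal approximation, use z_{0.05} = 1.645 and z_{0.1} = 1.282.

n₁ = 22

With allocation ratio k = n₂/n₁ = 3, Var(x̄₁−x̄₂) = σ²(1/n₁ + 1/(k·n₁)) = σ²·(k+1)/(k·n₁).
So n₁ = (1 + 1/k)·((z_{α} + z_β)/d)² = 1.333 × (2.927/0.73)².
n₁ = 1.333 × 16.08 = 21.4.
Round up: n₁ = 22, giving n₂ = 3 × 22 = 66.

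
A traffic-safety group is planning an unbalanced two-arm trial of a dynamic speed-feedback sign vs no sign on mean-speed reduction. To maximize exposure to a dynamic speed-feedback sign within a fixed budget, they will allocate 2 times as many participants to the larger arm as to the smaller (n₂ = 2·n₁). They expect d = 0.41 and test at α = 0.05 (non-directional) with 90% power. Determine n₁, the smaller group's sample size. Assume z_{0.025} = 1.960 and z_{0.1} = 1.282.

n₁ = 94

With allocation ratio k = n₂/n₁ = 2, Var(x̄₁−x̄₂) = σ²(1/n₁ + 1/(k·n₁)) = σ²·(k+1)/(k·n₁).
So n₁ = (1 + 1/k)·((z_{α/2} + z_β)/d)² = 1.500 × (3.242/0.41)².
n₁ = 1.500 × 62.53 = 93.8.
Round up: n₁ = 94, giving n₂ = 2 × 94 = 188.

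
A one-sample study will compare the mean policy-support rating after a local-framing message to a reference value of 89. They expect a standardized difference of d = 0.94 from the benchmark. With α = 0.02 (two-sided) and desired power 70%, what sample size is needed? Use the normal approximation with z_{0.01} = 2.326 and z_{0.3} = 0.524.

n = 10

For a one-sample test: n = ((z_{α/2} + z_β) / d)².
z_{α/2} + z_β = 2.326 + 0.524 = 2.850.
n = (2.850 / 0.94)² = 3.032² = 9.19.
Round up.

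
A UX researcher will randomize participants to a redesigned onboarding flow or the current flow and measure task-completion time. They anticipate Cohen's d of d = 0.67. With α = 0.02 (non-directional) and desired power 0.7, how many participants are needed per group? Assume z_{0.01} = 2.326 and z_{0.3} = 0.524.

For two independent groups with equal n: n = 2·((z_{α/2} + z_β) / d)².
z_{α/2} + z_β = 2.326 + 0.524 = 2.850.
n = 2 × (2.850 / 0.67)² = 2 × 4.254² = 2 × 18.09 = 36.2.
Round up to the next whole participant.

n = 37 per group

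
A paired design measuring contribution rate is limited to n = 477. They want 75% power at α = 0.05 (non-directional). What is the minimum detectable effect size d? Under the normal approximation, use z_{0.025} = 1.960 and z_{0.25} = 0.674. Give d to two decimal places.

For a single sample (or paired design) of n = 477: d_min = (z_{α/2} + z_β)/√n.
z-sum = 1.960 + 0.674 = 2.634.
d_min = 2.634 / √477 = 2.634 / 21.840 = 0.121.

d_min ≈ 0.12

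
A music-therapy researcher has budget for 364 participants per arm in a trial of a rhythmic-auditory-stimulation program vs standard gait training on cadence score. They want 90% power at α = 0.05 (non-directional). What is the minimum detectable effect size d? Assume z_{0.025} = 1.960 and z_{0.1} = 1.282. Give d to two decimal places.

d_min ≈ 0.24

For two independent groups of n = 364 each: d_min = (z_{α/2} + z_β)·√(2/n).
z-sum = 1.960 + 1.282 = 3.242.
d_min = 3.242 × √(2/364) = 3.242 × 0.0741 = 0.240.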